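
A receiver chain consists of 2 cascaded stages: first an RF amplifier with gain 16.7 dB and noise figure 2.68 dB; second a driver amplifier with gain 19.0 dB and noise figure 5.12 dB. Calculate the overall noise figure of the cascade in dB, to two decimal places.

2.79 dB

Convert to linear (a loss of L dB is a gain of −L dB): F_i = 10^(NF_i/10), G_i = 10^(G_i,dB/10)
  Stage 1: F_1 = 10^(2.68/10) = 1.854, G_1 = 10^(16.7/10) = 46.77
  Stage 2: F_2 = 10^(5.12/10) = 3.251, G_2 = 10^(19.0/10) = 79.43
Friis cascade:
  F = 1.854 + (3.251 − 1)/46.77 = 1.902
NF = 10 log₁₀(1.902) = 2.79 dB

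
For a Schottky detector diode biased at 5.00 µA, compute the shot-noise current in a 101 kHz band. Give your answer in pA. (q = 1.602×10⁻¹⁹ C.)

I_n = √(2qI·B)
2qI·B = 2 × 1.602×10⁻¹⁹ × 5.00×10⁻⁶ × 1.01×10⁵ = 1.62×10⁻¹⁹ A²
I_n = √(1.62×10⁻¹⁹) = 4.02×10⁻¹⁰ A = 402 pA

402 pA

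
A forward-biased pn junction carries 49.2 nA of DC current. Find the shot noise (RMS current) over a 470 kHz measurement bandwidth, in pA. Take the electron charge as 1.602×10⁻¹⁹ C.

86.1 pA

I_n = √(2qI·B)
2qI·B = 2 × 1.602×10⁻¹⁹ × 4.92×10⁻⁸ × 4.70×10⁵ = 7.41×10⁻²¹ A²
I_n = √(7.41×10⁻²¹) = 8.61×10⁻¹¹ A = 86.1 pA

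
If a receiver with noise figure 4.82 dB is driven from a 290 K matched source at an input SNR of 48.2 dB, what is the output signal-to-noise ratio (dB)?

By definition F = SNR_in/SNR_out, so in dB: SNR_out = SNR_in − NF
SNR_out = 48.2 − 4.82 = 43.38 dB

43.38 dB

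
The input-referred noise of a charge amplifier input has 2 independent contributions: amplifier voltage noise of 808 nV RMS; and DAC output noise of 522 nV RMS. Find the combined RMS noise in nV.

962 nV

Uncorrelated sources add in power (mean-square): V_tot = √(ΣV_i²)
V_tot = √[(8.08×10⁻⁷)² + (5.22×10⁻⁷)²] = 9.62×10⁻⁷ V = 962 nV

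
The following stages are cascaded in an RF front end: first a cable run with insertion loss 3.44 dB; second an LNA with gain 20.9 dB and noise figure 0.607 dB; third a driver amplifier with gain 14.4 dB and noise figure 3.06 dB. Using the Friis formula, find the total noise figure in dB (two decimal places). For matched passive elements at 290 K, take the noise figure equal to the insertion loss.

Convert to linear (a loss of L dB is a gain of −L dB): F_i = 10^(NF_i/10), G_i = 10^(G_i,dB/10)
  Stage 1: F_1 = 10^(3.44/10) = 2.208, G_1 = 10^(−3.44/10) = 0.4529
  Stage 2: F_2 = 10^(0.607/10) = 1.150, G_2 = 10^(20.9/10) = 123.0
  Stage 3: F_3 = 10^(3.06/10) = 2.023, G_3 = 10^(14.4/10) = 27.54
Friis cascade:
  F = 2.208 + (1.150 − 1)/0.4529 + (2.023 − 1)/55.72 = 2.558
NF = 10 log₁₀(2.558) = 4.08 dB

4.08 dB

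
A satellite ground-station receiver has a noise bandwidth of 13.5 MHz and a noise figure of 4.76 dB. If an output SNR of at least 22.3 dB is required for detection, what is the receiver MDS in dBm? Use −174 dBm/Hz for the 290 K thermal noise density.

−75.6 dBm

Sensitivity = −174 + 10 log₁₀(B) + NF + SNR_min
= −174 + 71.3 + 4.76 + 22.3
= −75.64 dBm → −75.6 dBm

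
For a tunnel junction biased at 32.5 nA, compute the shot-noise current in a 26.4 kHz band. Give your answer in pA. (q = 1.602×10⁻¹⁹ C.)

16.6 pA

I_n = √(2qI·B)
2qI·B = 2 × 1.602×10⁻¹⁹ × 3.25×10⁻⁸ × 2.64×10⁴ = 2.75×10⁻²² A²
I_n = √(2.75×10⁻²²) = 1.66×10⁻¹¹ A = 16.6 pA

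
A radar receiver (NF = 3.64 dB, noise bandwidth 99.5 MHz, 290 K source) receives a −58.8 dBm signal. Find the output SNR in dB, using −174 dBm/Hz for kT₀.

31.6 dB

Noise floor: N = −174 + 10 log₁₀(B) + NF
10 log₁₀(9.95×10⁷) = 79.98 dB
N = −174 + 79.98 + 3.64 = −90.38 dBm
SNR = P_sig − N = −58.8 − (−90.38) = 31.58 dB → 31.6 dB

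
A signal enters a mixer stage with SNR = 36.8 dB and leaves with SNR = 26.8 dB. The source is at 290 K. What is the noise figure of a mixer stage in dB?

10.0 dB

NF (dB) = SNR_in(dB) − SNR_out(dB) when the source is at T₀
NF = 36.8 − 26.8 = 10.0 dB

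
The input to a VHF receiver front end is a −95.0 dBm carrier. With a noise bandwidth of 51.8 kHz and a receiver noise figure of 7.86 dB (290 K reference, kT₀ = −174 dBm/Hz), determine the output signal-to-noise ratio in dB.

24.0 dB

Noise floor: N = −174 + 10 log₁₀(B) + NF
10 log₁₀(5.18×10⁴) = 47.14 dB
N = −174 + 47.14 + 7.86 = −119.00 dBm
SNR = P_sig − N = −95.0 − (−119.00) = 24.00 dB → 24.0 dB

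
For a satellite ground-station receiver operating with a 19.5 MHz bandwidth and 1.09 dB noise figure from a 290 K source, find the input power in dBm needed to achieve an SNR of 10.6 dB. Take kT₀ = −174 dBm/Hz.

−89.4 dBm

Sensitivity = −174 + 10 log₁₀(B) + NF + SNR_min
= −174 + 72.9 + 1.09 + 10.6
= −89.41 dBm → −89.4 dBm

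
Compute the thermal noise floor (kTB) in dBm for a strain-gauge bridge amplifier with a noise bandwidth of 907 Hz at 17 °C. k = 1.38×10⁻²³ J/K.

T = 17 °C + 273.15 = 290.15 K
P_n = kTB = 1.38×10⁻²³ × 290.15 × 9.07×10² = 3.63×10⁻¹⁸ W
In dBm: 10 log₁₀(3.63×10⁻¹⁸ / 10⁻³) = −144.4 dBm

−144.4 dBm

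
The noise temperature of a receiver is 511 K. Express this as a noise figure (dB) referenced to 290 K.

F = 1 + T_e/T₀ = 1 + 511/290 = 2.76207
NF = 10 log₁₀(2.76207) = 4.41 dB

4.41 dB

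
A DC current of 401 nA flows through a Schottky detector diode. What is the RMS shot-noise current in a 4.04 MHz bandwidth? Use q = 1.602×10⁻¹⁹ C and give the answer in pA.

I_n = √(2qI·B)
2qI·B = 2 × 1.602×10⁻¹⁹ × 4.01×10⁻⁷ × 4.04×10⁶ = 5.19×10⁻¹⁹ A²
I_n = √(5.19×10⁻¹⁹) = 7.20×10⁻¹⁰ A = 720 pA

720 pA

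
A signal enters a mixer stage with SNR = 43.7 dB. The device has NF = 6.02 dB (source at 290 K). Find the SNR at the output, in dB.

37.68 dB

By definition F = SNR_in/SNR_out, so in dB: SNR_out = SNR_in − NF
SNR_out = 43.7 − 6.02 = 37.68 dB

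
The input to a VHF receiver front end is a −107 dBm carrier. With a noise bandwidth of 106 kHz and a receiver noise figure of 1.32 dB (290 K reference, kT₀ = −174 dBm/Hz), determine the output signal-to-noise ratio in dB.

Noise floor: N = −174 + 10 log₁₀(B) + NF
10 log₁₀(1.06×10⁵) = 50.25 dB
N = −174 + 50.25 + 1.32 = −122.43 dBm
SNR = P_sig − N = −107 − (−122.43) = 15.43 dB → 15.4 dB

15.4 dB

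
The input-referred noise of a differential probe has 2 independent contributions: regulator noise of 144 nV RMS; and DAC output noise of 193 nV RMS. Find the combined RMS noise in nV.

241 nV

Uncorrelated sources add in power (mean-square): V_tot = √(ΣV_i²)
V_tot = √[(1.44×10⁻⁷)² + (1.93×10⁻⁷)²] = 2.41×10⁻⁷ V = 241 nV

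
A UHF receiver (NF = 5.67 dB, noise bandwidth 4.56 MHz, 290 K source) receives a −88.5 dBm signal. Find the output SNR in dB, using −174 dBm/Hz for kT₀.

Noise floor: N = −174 + 10 log₁₀(B) + NF
10 log₁₀(4.56×10⁶) = 66.59 dB
N = −174 + 66.59 + 5.67 = −101.74 dBm
SNR = P_sig − N = −88.5 − (−101.74) = 13.24 dB → 13.2 dB

13.2 dB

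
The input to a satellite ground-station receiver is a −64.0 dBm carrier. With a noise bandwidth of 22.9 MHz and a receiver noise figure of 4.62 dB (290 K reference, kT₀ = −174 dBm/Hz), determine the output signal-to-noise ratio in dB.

31.8 dB

Noise floor: N = −174 + 10 log₁₀(B) + NF
10 log₁₀(2.29×10⁷) = 73.6 dB
N = −174 + 73.6 + 4.62 = −95.78 dBm
SNR = P_sig − N = −64.0 − (−95.78) = 31.78 dB → 31.8 dB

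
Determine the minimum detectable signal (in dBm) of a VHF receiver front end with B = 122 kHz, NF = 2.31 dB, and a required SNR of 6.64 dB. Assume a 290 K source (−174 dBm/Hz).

Sensitivity = −174 + 10 log₁₀(B) + NF + SNR_min
= −174 + 50.86 + 2.31 + 6.64
= −114.19 dBm → −114.2 dBm

−114.2 dBm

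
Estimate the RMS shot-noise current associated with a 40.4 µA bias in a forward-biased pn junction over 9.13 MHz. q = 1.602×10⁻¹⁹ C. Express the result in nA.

10.9 nA

I_n = √(2qI·B)
2qI·B = 2 × 1.602×10⁻¹⁹ × 4.04×10⁻⁵ × 9.13×10⁶ = 1.18×10⁻¹⁶ A²
I_n = √(1.18×10⁻¹⁶) = 1.09×10⁻⁸ A = 10.9 nA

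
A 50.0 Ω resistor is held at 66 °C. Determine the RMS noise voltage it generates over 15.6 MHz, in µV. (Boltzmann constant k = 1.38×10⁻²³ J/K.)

3.82 µV

T = 66 °C + 273.15 = 339.15 K
V_n = √(4kTRB)
4kTRB = 4 × 1.38×10⁻²³ × 339.15 × 5.00×10¹ × 1.56×10⁷ = 1.46×10⁻¹¹ V²
V_n = √(1.46×10⁻¹¹) = 3.82×10⁻⁶ V = 3.82 µV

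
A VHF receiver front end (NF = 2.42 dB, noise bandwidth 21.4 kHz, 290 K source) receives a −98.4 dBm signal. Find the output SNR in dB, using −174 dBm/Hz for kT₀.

Noise floor: N = −174 + 10 log₁₀(B) + NF
10 log₁₀(2.14×10⁴) = 43.3 dB
N = −174 + 43.3 + 2.42 = −128.28 dBm
SNR = P_sig − N = −98.4 − (−128.28) = 29.88 dB → 29.9 dB

29.9 dB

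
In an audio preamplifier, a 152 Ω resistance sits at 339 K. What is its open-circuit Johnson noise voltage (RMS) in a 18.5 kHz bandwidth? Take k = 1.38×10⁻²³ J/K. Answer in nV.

229 nV

V_n = √(4kTRB)
4kTRB = 4 × 1.38×10⁻²³ × 339 × 1.52×10² × 1.85×10⁴ = 5.26×10⁻¹⁴ V²
V_n = √(5.26×10⁻¹⁴) = 2.29×10⁻⁷ V = 229 nV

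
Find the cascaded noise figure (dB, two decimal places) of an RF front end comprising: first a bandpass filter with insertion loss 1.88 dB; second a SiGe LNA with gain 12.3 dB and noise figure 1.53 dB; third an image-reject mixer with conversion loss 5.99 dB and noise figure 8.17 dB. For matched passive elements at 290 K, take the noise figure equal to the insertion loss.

4.31 dB

Convert to linear (a loss of L dB is a gain of −L dB): F_i = 10^(NF_i/10), G_i = 10^(G_i,dB/10)
  Stage 1: F_1 = 10^(1.88/10) = 1.542, G_1 = 10^(−1.88/10) = 0.6486
  Stage 2: F_2 = 10^(1.53/10) = 1.422, G_2 = 10^(12.3/10) = 16.98
  Stage 3: F_3 = 10^(8.17/10) = 6.561, G_3 = 10^(−5.99/10) = 0.2518
Friis cascade:
  F = 1.542 + (1.422 − 1)/0.6486 + (6.561 − 1)/11.02 = 2.698
NF = 10 log₁₀(2.698) = 4.31 dB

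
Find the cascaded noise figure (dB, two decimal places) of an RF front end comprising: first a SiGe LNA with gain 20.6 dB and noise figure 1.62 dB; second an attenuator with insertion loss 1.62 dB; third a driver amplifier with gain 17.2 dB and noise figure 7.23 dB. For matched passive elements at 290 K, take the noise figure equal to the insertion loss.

1.79 dB

Convert to linear (a loss of L dB is a gain of −L dB): F_i = 10^(NF_i/10), G_i = 10^(G_i,dB/10)
  Stage 1: F_1 = 10^(1.62/10) = 1.452, G_1 = 10^(20.6/10) = 114.8
  Stage 2: F_2 = 10^(1.62/10) = 1.452, G_2 = 10^(−1.62/10) = 0.6887
  Stage 3: F_3 = 10^(7.23/10) = 5.284, G_3 = 10^(17.2/10) = 52.48
Friis cascade:
  F = 1.452 + (1.452 − 1)/114.8 + (5.284 − 1)/79.07 = 1.510
NF = 10 log₁₀(1.510) = 1.79 dB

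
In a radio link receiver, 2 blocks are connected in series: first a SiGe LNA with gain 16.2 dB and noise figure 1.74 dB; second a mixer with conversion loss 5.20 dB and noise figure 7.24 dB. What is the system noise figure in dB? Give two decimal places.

Convert to linear (a loss of L dB is a gain of −L dB): F_i = 10^(NF_i/10), G_i = 10^(G_i,dB/10)
  Stage 1: F_1 = 10^(1.74/10) = 1.493, G_1 = 10^(16.2/10) = 41.69
  Stage 2: F_2 = 10^(7.24/10) = 5.297, G_2 = 10^(−5.20/10) = 0.3020
Friis cascade:
  F = 1.493 + (5.297 − 1)/41.69 = 1.596
NF = 10 log₁₀(1.596) = 2.03 dB

2.03 dB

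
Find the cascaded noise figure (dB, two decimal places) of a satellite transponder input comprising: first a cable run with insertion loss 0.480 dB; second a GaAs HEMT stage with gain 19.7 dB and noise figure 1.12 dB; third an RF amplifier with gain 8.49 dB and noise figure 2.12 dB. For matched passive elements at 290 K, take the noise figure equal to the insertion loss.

1.62 dB

Convert to linear (a loss of L dB is a gain of −L dB): F_i = 10^(NF_i/10), G_i = 10^(G_i,dB/10)
  Stage 1: F_1 = 10^(0.480/10) = 1.117, G_1 = 10^(−0.480/10) = 0.8954
  Stage 2: F_2 = 10^(1.12/10) = 1.294, G_2 = 10^(19.7/10) = 93.33
  Stage 3: F_3 = 10^(2.12/10) = 1.629, G_3 = 10^(8.49/10) = 7.063
Friis cascade:
  F = 1.117 + (1.294 − 1)/0.8954 + (1.629 − 1)/83.56 = 1.453
NF = 10 log₁₀(1.453) = 1.62 dB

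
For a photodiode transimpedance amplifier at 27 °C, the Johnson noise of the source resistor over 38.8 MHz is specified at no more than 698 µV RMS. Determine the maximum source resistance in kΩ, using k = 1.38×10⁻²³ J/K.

T = 27 °C + 273.15 = 300.15 K
Johnson–Nyquist: V_n = √(4kTRB) ⇒ R = V_n² / (4kTB)
4kTB = 4 × 1.38×10⁻²³ × 300.15 × 3.88×10⁷ = 6.43×10⁻¹³
R = (6.98×10⁻⁴)² / 6.43×10⁻¹³ = 7.58×10⁵ Ω = 758 kΩ

758 kΩ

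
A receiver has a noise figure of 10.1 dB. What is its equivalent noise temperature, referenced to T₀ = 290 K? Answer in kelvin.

2678 K

F = 10^(10.1/10) = 10.2329
T_e = (F − 1)·T₀ = (10.2329 − 1) × 290 = 2678 K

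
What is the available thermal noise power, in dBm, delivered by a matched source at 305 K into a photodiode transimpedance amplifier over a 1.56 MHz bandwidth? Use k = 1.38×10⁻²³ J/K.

−111.8 dBm

P_n = kTB = 1.38×10⁻²³ × 305 × 1.56×10⁶ = 6.57×10⁻¹⁵ W
In dBm: 10 log₁₀(6.57×10⁻¹⁵ / 10⁻³) = −111.8 dBm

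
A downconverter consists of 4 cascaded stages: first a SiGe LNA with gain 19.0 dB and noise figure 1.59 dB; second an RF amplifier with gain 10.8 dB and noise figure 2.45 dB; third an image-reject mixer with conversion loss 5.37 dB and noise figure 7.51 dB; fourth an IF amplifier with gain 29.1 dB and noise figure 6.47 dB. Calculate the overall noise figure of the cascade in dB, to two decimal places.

Convert to linear (a loss of L dB is a gain of −L dB): F_i = 10^(NF_i/10), G_i = 10^(G_i,dB/10)
  Stage 1: F_1 = 10^(1.59/10) = 1.442, G_1 = 10^(19.0/10) = 79.43
  Stage 2: F_2 = 10^(2.45/10) = 1.758, G_2 = 10^(10.8/10) = 12.02
  Stage 3: F_3 = 10^(7.51/10) = 5.636, G_3 = 10^(−5.37/10) = 0.2904
  Stage 4: F_4 = 10^(6.47/10) = 4.436, G_4 = 10^(29.1/10) = 812.8
Friis cascade:
  F = 1.442 + (1.758 − 1)/79.43 + (5.636 − 1)/955.0 + (4.436 − 1)/277.3 = 1.469
NF = 10 log₁₀(1.469) = 1.67 dB

1.67 dB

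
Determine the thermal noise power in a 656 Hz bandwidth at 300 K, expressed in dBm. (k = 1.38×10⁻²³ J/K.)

−145.7 dBm

P_n = kTB = 1.38×10⁻²³ × 300 × 6.56×10² = 2.72×10⁻¹⁸ W
In dBm: 10 log₁₀(2.72×10⁻¹⁸ / 10⁻³) = −145.7 dBm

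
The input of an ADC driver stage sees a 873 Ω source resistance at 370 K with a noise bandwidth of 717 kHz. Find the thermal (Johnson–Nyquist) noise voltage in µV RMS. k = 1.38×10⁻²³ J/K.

3.58 µV

V_n = √(4kTRB)
4kTRB = 4 × 1.38×10⁻²³ × 370 × 8.73×10² × 7.17×10⁵ = 1.28×10⁻¹¹ V²
V_n = √(1.28×10⁻¹¹) = 3.58×10⁻⁶ V = 3.58 µV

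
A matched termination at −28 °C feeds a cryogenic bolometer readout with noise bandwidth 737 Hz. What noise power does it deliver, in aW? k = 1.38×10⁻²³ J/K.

2.49 aW

T = −28 °C + 273.15 = 245.15 K
P_n = kTB = 1.38×10⁻²³ × 245.15 × 7.37×10² = 2.49×10⁻¹⁸ W = 2.49 aW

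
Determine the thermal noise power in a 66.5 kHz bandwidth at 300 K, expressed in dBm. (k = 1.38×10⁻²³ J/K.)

−125.6 dBm

P_n = kTB = 1.38×10⁻²³ × 300 × 6.65×10⁴ = 2.75×10⁻¹⁶ W
In dBm: 10 log₁₀(2.75×10⁻¹⁶ / 10⁻³) = −125.6 dBm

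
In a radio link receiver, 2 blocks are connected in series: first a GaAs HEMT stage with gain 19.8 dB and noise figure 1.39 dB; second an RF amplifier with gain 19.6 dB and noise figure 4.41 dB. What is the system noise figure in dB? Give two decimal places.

Convert to linear (a loss of L dB is a gain of −L dB): F_i = 10^(NF_i/10), G_i = 10^(G_i,dB/10)
  Stage 1: F_1 = 10^(1.39/10) = 1.377, G_1 = 10^(19.8/10) = 95.50
  Stage 2: F_2 = 10^(4.41/10) = 2.761, G_2 = 10^(19.6/10) = 91.20
Friis cascade:
  F = 1.377 + (2.761 − 1)/95.50 = 1.396
NF = 10 log₁₀(1.396) = 1.45 dB

1.45 dB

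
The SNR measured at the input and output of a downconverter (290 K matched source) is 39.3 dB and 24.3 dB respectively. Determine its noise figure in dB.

15.0 dB

NF (dB) = SNR_in(dB) − SNR_out(dB) when the source is at T₀
NF = 39.3 − 24.3 = 15.0 dB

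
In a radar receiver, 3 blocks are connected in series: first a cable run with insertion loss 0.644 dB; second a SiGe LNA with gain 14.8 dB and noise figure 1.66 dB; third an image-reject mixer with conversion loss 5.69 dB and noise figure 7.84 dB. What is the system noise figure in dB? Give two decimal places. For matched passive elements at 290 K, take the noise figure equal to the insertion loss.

Convert to linear (a loss of L dB is a gain of −L dB): F_i = 10^(NF_i/10), G_i = 10^(G_i,dB/10)
  Stage 1: F_1 = 10^(0.644/10) = 1.160, G_1 = 10^(−0.644/10) = 0.8622
  Stage 2: F_2 = 10^(1.66/10) = 1.466, G_2 = 10^(14.8/10) = 30.20
  Stage 3: F_3 = 10^(7.84/10) = 6.081, G_3 = 10^(−5.69/10) = 0.2698
Friis cascade:
  F = 1.160 + (1.466 − 1)/0.8622 + (6.081 − 1)/26.04 = 1.895
NF = 10 log₁₀(1.895) = 2.78 dB

2.78 dB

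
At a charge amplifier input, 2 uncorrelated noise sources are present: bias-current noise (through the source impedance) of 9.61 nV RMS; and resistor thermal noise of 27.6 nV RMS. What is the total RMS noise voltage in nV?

29.2 nV

Uncorrelated sources add in power (mean-square): V_tot = √(ΣV_i²)
V_tot = √[(9.61×10⁻⁹)² + (2.76×10⁻⁸)²] = 2.92×10⁻⁸ V = 29.2 nV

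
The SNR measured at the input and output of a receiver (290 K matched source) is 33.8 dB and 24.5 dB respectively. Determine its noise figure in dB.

9.3 dB

NF (dB) = SNR_in(dB) − SNR_out(dB) when the source is at T₀
NF = 33.8 − 24.5 = 9.3 dB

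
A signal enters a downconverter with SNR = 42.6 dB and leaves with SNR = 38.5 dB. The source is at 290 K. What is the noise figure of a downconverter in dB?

NF (dB) = SNR_in(dB) − SNR_out(dB) when the source is at T₀
NF = 42.6 − 38.5 = 4.1 dB

4.1 dB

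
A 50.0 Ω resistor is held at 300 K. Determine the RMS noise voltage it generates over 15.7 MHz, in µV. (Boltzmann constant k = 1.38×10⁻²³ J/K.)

V_n = √(4kTRB)
4kTRB = 4 × 1.38×10⁻²³ × 300 × 5.00×10¹ × 1.57×10⁷ = 1.30×10⁻¹¹ V²
V_n = √(1.30×10⁻¹¹) = 3.61×10⁻⁶ V = 3.61 µV

3.61 µV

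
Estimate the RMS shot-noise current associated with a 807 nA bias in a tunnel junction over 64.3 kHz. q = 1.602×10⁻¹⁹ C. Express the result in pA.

I_n = √(2qI·B)
2qI·B = 2 × 1.602×10⁻¹⁹ × 8.07×10⁻⁷ × 6.43×10⁴ = 1.66×10⁻²⁰ A²
I_n = √(1.66×10⁻²⁰) = 1.29×10⁻¹⁰ A = 129 pA

129 pA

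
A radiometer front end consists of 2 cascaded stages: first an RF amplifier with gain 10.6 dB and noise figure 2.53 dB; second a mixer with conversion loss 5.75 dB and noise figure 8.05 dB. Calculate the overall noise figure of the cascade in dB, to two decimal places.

3.54 dB

Convert to linear (a loss of L dB is a gain of −L dB): F_i = 10^(NF_i/10), G_i = 10^(G_i,dB/10)
  Stage 1: F_1 = 10^(2.53/10) = 1.791, G_1 = 10^(10.6/10) = 11.48
  Stage 2: F_2 = 10^(8.05/10) = 6.383, G_2 = 10^(−5.75/10) = 0.2661
Friis cascade:
  F = 1.791 + (6.383 − 1)/11.48 = 2.259
NF = 10 log₁₀(2.259) = 3.54 dB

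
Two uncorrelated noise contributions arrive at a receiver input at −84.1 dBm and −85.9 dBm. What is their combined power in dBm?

Convert to linear, add, convert back:
P₁ = 3.89×10⁻¹² W, P₂ = 2.57×10⁻¹² W
P_tot = 6.46×10⁻¹² W → 10 log₁₀(P_tot / 10⁻³) = −81.9 dBm

−81.9 dBm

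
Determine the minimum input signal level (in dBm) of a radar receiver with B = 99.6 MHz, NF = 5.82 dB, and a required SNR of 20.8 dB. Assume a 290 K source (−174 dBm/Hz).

Sensitivity = −174 + 10 log₁₀(B) + NF + SNR_min
= −174 + 79.98 + 5.82 + 20.8
= −67.40 dBm → −67.4 dBm

−67.4 dBm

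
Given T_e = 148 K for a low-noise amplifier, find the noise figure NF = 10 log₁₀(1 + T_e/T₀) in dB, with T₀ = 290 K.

1.79 dB

F = 1 + T_e/T₀ = 1 + 148/290 = 1.51034
NF = 10 log₁₀(1.51034) = 1.79 dB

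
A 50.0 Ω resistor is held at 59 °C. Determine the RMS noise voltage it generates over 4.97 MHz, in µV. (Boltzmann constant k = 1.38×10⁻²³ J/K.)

T = 59 °C + 273.15 = 332.15 K
V_n = √(4kTRB)
4kTRB = 4 × 1.38×10⁻²³ × 332.15 × 5.00×10¹ × 4.97×10⁶ = 4.56×10⁻¹² V²
V_n = √(4.56×10⁻¹²) = 2.13×10⁻⁶ V = 2.13 µV

2.13 µV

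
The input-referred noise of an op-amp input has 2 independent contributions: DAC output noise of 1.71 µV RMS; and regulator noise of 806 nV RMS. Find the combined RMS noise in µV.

1.89 µV

Uncorrelated sources add in power (mean-square): V_tot = √(ΣV_i²)
V_tot = √[(1.71×10⁻⁶)² + (8.06×10⁻⁷)²] = 1.89×10⁻⁶ V = 1.89 µV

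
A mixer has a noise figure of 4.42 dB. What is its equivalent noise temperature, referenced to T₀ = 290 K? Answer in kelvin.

512 K

F = 10^(4.42/10) = 2.76694
T_e = (F − 1)·T₀ = (2.76694 − 1) × 290 = 512 K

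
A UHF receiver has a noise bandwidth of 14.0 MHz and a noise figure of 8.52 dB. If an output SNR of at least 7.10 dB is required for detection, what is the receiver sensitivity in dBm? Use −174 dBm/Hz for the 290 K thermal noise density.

−86.9 dBm

Sensitivity = −174 + 10 log₁₀(B) + NF + SNR_min
= −174 + 71.46 + 8.52 + 7.10
= −86.92 dBm → −86.9 dBm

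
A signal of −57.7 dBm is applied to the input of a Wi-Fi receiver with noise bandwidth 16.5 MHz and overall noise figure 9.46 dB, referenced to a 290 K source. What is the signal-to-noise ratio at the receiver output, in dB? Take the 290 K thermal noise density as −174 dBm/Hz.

34.7 dB

Noise floor: N = −174 + 10 log₁₀(B) + NF
10 log₁₀(1.65×10⁷) = 72.17 dB
N = −174 + 72.17 + 9.46 = −92.37 dBm
SNR = P_sig − N = −57.7 − (−92.37) = 34.67 dB → 34.7 dB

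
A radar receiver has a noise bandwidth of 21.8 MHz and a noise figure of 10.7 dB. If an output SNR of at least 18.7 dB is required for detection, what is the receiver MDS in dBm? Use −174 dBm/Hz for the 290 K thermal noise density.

−71.2 dBm

Sensitivity = −174 + 10 log₁₀(B) + NF + SNR_min
= −174 + 73.38 + 10.7 + 18.7
= −71.22 dBm → −71.2 dBm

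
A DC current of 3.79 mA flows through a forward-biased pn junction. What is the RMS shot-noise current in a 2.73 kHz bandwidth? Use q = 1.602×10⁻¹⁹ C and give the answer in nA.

1.82 nA

I_n = √(2qI·B)
2qI·B = 2 × 1.602×10⁻¹⁹ × 3.79×10⁻³ × 2.73×10³ = 3.32×10⁻¹⁸ A²
I_n = √(3.32×10⁻¹⁸) = 1.82×10⁻⁹ A = 1.82 nA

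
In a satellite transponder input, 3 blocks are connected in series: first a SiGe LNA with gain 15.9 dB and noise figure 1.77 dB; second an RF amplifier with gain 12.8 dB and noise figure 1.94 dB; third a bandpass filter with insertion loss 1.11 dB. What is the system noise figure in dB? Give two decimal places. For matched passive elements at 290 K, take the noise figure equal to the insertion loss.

Convert to linear (a loss of L dB is a gain of −L dB): F_i = 10^(NF_i/10), G_i = 10^(G_i,dB/10)
  Stage 1: F_1 = 10^(1.77/10) = 1.503, G_1 = 10^(15.9/10) = 38.90
  Stage 2: F_2 = 10^(1.94/10) = 1.563, G_2 = 10^(12.8/10) = 19.05
  Stage 3: F_3 = 10^(1.11/10) = 1.291, G_3 = 10^(−1.11/10) = 0.7745
Friis cascade:
  F = 1.503 + (1.563 − 1)/38.90 + (1.291 − 1)/741.3 = 1.518
NF = 10 log₁₀(1.518) = 1.81 dB

1.81 dB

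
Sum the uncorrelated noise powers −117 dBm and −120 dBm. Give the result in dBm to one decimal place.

−115.2 dBm

Convert to linear, add, convert back:
P₁ = 2.00×10⁻¹⁵ W, P₂ = 1.00×10⁻¹⁵ W
P_tot = 3.00×10⁻¹⁵ W → 10 log₁₀(P_tot / 10⁻³) = −115.2 dBm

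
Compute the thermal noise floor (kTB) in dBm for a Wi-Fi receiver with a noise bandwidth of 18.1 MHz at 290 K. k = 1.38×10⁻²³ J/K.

P_n = kTB = 1.38×10⁻²³ × 290 × 1.81×10⁷ = 7.24×10⁻¹⁴ W
In dBm: 10 log₁₀(7.24×10⁻¹⁴ / 10⁻³) = −101.4 dBm

−101.4 dBm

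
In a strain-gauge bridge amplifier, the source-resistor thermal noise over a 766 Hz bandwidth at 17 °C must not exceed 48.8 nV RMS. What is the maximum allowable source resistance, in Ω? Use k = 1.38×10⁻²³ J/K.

T = 17 °C + 273.15 = 290.15 K
Johnson–Nyquist: V_n = √(4kTRB) ⇒ R = V_n² / (4kTB)
4kTB = 4 × 1.38×10⁻²³ × 290.15 × 7.66×10² = 1.23×10⁻¹⁷
R = (4.88×10⁻⁸)² / 1.23×10⁻¹⁷ = 1.94×10² Ω = 194 Ω

194 Ω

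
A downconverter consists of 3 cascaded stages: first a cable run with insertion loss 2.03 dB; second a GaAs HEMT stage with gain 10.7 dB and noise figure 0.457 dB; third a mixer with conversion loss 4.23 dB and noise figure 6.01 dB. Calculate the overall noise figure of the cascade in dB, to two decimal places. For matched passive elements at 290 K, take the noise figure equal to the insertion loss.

Convert to linear (a loss of L dB is a gain of −L dB): F_i = 10^(NF_i/10), G_i = 10^(G_i,dB/10)
  Stage 1: F_1 = 10^(2.03/10) = 1.596, G_1 = 10^(−2.03/10) = 0.6266
  Stage 2: F_2 = 10^(0.457/10) = 1.111, G_2 = 10^(10.7/10) = 11.75
  Stage 3: F_3 = 10^(6.01/10) = 3.990, G_3 = 10^(−4.23/10) = 0.3776
Friis cascade:
  F = 1.596 + (1.111 − 1)/0.6266 + (3.990 − 1)/7.362 = 2.179
NF = 10 log₁₀(2.179) = 3.38 dB

3.38 dB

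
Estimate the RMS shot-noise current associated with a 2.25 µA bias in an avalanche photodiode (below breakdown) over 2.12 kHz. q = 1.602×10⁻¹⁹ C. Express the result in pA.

39.1 pA

I_n = √(2qI·B)
2qI·B = 2 × 1.602×10⁻¹⁹ × 2.25×10⁻⁶ × 2.12×10³ = 1.53×10⁻²¹ A²
I_n = √(1.53×10⁻²¹) = 3.91×10⁻¹¹ A = 39.1 pA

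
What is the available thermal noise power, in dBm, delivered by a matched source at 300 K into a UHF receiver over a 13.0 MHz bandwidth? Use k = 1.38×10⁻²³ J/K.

P_n = kTB = 1.38×10⁻²³ × 300 × 1.30×10⁷ = 5.38×10⁻¹⁴ W
In dBm: 10 log₁₀(5.38×10⁻¹⁴ / 10⁻³) = −102.7 dBm

−102.7 dBm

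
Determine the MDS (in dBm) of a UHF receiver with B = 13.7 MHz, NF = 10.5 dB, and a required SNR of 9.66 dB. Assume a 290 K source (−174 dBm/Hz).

−82.5 dBm

Sensitivity = −174 + 10 log₁₀(B) + NF + SNR_min
= −174 + 71.37 + 10.5 + 9.66
= −82.47 dBm → −82.5 dBm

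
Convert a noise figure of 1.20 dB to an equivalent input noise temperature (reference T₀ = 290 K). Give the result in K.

92.3 K

F = 10^(1.20/10) = 1.31826
T_e = (F − 1)·T₀ = (1.31826 − 1) × 290 = 92.3 K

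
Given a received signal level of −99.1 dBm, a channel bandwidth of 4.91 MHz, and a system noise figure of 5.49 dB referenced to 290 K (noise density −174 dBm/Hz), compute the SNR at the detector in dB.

Noise floor: N = −174 + 10 log₁₀(B) + NF
10 log₁₀(4.91×10⁶) = 66.91 dB
N = −174 + 66.91 + 5.49 = −101.60 dBm
SNR = P_sig − N = −99.1 − (−101.60) = 2.50 dB → 2.5 dB

2.5 dB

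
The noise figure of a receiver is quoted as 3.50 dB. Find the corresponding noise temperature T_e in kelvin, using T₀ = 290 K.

F = 10^(3.50/10) = 2.23872
T_e = (F − 1)·T₀ = (2.23872 − 1) × 290 = 359 K

359 K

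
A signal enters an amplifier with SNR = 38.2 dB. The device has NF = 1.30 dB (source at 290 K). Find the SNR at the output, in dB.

36.90 dB

By definition F = SNR_in/SNR_out, so in dB: SNR_out = SNR_in − NF
SNR_out = 38.2 − 1.30 = 36.90 dB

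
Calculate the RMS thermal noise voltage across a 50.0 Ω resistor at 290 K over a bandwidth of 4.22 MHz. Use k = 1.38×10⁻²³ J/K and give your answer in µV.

1.84 µV

V_n = √(4kTRB)
4kTRB = 4 × 1.38×10⁻²³ × 290 × 5.00×10¹ × 4.22×10⁶ = 3.38×10⁻¹² V²
V_n = √(3.38×10⁻¹²) = 1.84×10⁻⁶ V = 1.84 µV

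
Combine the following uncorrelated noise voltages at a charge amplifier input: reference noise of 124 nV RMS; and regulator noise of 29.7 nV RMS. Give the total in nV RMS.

128 nV

Uncorrelated sources add in power (mean-square): V_tot = √(ΣV_i²)
V_tot = √[(1.24×10⁻⁷)² + (2.97×10⁻⁸)²] = 1.28×10⁻⁷ V = 128 nV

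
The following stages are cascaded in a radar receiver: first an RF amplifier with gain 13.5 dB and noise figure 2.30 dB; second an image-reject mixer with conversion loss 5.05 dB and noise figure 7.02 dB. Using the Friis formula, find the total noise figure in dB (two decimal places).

Convert to linear (a loss of L dB is a gain of −L dB): F_i = 10^(NF_i/10), G_i = 10^(G_i,dB/10)
  Stage 1: F_1 = 10^(2.30/10) = 1.698, G_1 = 10^(13.5/10) = 22.39
  Stage 2: F_2 = 10^(7.02/10) = 5.035, G_2 = 10^(−5.05/10) = 0.3126
Friis cascade:
  F = 1.698 + (5.035 − 1)/22.39 = 1.878
NF = 10 log₁₀(1.878) = 2.74 dB

2.74 dB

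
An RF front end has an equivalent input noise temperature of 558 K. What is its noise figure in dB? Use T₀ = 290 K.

F = 1 + T_e/T₀ = 1 + 558/290 = 2.92414
NF = 10 log₁₀(2.92414) = 4.66 dB

4.66 dB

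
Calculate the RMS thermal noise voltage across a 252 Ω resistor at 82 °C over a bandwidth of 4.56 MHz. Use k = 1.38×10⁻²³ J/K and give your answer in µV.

T = 82 °C + 273.15 = 355.15 K
V_n = √(4kTRB)
4kTRB = 4 × 1.38×10⁻²³ × 355.15 × 2.52×10² × 4.56×10⁶ = 2.25×10⁻¹¹ V²
V_n = √(2.25×10⁻¹¹) = 4.75×10⁻⁶ V = 4.75 µV

4.75 µV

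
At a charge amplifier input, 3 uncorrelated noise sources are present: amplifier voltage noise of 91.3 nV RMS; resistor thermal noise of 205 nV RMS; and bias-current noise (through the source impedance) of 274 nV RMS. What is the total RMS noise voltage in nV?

354 nV

Uncorrelated sources add in power (mean-square): V_tot = √(ΣV_i²)
V_tot = √[(9.13×10⁻⁸)² + (2.05×10⁻⁷)² + (2.74×10⁻⁷)²] = 3.54×10⁻⁷ V = 354 nV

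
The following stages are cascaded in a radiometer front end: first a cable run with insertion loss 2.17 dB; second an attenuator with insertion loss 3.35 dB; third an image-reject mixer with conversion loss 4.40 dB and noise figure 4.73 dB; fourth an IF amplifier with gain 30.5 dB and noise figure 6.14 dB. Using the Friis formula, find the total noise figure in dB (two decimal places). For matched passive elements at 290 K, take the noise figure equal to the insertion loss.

16.14 dB

Convert to linear (a loss of L dB is a gain of −L dB): F_i = 10^(NF_i/10), G_i = 10^(G_i,dB/10)
  Stage 1: F_1 = 10^(2.17/10) = 1.648, G_1 = 10^(−2.17/10) = 0.6067
  Stage 2: F_2 = 10^(3.35/10) = 2.163, G_2 = 10^(−3.35/10) = 0.4624
  Stage 3: F_3 = 10^(4.73/10) = 2.972, G_3 = 10^(−4.40/10) = 0.3631
  Stage 4: F_4 = 10^(6.14/10) = 4.111, G_4 = 10^(30.5/10) = 1122
Friis cascade:
  F = 1.648 + (2.163 − 1)/0.6067 + (2.972 − 1)/0.2805 + (4.111 − 1)/0.1019 = 41.14
NF = 10 log₁₀(41.14) = 16.14 dB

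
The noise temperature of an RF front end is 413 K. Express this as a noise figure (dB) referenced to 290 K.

F = 1 + T_e/T₀ = 1 + 413/290 = 2.42414
NF = 10 log₁₀(2.42414) = 3.85 dB

3.85 dB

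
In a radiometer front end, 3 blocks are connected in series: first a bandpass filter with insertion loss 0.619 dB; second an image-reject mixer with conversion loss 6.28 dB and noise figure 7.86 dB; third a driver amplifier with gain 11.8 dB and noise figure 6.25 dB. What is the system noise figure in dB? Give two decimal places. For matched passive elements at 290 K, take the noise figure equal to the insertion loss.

13.58 dB

Convert to linear (a loss of L dB is a gain of −L dB): F_i = 10^(NF_i/10), G_i = 10^(G_i,dB/10)
  Stage 1: F_1 = 10^(0.619/10) = 1.153, G_1 = 10^(−0.619/10) = 0.8672
  Stage 2: F_2 = 10^(7.86/10) = 6.109, G_2 = 10^(−6.28/10) = 0.2355
  Stage 3: F_3 = 10^(6.25/10) = 4.217, G_3 = 10^(11.8/10) = 15.14
Friis cascade:
  F = 1.153 + (6.109 − 1)/0.8672 + (4.217 − 1)/0.2042 = 22.80
NF = 10 log₁₀(22.80) = 13.58 dB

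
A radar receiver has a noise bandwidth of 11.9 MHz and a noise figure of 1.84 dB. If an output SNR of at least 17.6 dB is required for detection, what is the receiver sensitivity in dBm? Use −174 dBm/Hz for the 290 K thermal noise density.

Sensitivity = −174 + 10 log₁₀(B) + NF + SNR_min
= −174 + 70.76 + 1.84 + 17.6
= −83.80 dBm → −83.8 dBm

−83.8 dBm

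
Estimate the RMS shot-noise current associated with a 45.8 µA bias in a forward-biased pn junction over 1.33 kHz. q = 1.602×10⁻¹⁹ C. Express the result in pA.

I_n = √(2qI·B)
2qI·B = 2 × 1.602×10⁻¹⁹ × 4.58×10⁻⁵ × 1.33×10³ = 1.95×10⁻²⁰ A²
I_n = √(1.95×10⁻²⁰) = 1.40×10⁻¹⁰ A = 140 pA

140 pA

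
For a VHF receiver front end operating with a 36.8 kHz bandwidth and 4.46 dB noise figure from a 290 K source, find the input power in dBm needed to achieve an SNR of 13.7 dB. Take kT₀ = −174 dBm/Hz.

Sensitivity = −174 + 10 log₁₀(B) + NF + SNR_min
= −174 + 45.66 + 4.46 + 13.7
= −110.18 dBm → −110.2 dBm

−110.2 dBm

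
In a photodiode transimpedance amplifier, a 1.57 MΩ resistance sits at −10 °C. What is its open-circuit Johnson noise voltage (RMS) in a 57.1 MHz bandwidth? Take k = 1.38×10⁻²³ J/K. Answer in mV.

T = −10 °C + 273.15 = 263.15 K
V_n = √(4kTRB)
4kTRB = 4 × 1.38×10⁻²³ × 263.15 × 1.57×10⁶ × 5.71×10⁷ = 1.30×10⁻⁶ V²
V_n = √(1.30×10⁻⁶) = 1.14×10⁻³ V = 1.14 mV

1.14 mV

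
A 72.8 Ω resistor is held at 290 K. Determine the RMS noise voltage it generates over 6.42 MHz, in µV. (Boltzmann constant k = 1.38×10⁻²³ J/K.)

V_n = √(4kTRB)
4kTRB = 4 × 1.38×10⁻²³ × 290 × 7.28×10¹ × 6.42×10⁶ = 7.48×10⁻¹² V²
V_n = √(7.48×10⁻¹²) = 2.74×10⁻⁶ V = 2.74 µV

2.74 µV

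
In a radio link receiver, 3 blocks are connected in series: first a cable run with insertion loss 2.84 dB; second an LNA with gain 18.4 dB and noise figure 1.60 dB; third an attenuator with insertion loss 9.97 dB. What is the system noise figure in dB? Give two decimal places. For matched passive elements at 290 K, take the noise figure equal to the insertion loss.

4.81 dB

Convert to linear (a loss of L dB is a gain of −L dB): F_i = 10^(NF_i/10), G_i = 10^(G_i,dB/10)
  Stage 1: F_1 = 10^(2.84/10) = 1.923, G_1 = 10^(−2.84/10) = 0.5200
  Stage 2: F_2 = 10^(1.60/10) = 1.445, G_2 = 10^(18.4/10) = 69.18
  Stage 3: F_3 = 10^(9.97/10) = 9.931, G_3 = 10^(−9.97/10) = 0.1007
Friis cascade:
  F = 1.923 + (1.445 − 1)/0.5200 + (9.931 − 1)/35.97 = 3.028
NF = 10 log₁₀(3.028) = 4.81 dB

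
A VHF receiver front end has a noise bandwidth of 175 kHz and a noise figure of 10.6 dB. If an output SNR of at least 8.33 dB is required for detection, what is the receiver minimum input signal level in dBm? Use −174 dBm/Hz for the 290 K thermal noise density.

Sensitivity = −174 + 10 log₁₀(B) + NF + SNR_min
= −174 + 52.43 + 10.6 + 8.33
= −102.64 dBm → −102.6 dBm

−102.6 dBm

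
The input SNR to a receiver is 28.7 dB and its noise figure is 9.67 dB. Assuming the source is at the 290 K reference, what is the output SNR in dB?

19.03 dB

By definition F = SNR_in/SNR_out, so in dB: SNR_out = SNR_in − NF
SNR_out = 28.7 − 9.67 = 19.03 dB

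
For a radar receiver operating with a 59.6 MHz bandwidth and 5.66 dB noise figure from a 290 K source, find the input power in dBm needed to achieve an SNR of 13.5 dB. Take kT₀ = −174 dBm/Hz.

−77.1 dBm

Sensitivity = −174 + 10 log₁₀(B) + NF + SNR_min
= −174 + 77.75 + 5.66 + 13.5
= −77.09 dBm → −77.1 dBm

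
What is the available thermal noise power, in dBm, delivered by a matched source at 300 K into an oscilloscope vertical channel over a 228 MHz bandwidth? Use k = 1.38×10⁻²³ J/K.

P_n = kTB = 1.38×10⁻²³ × 300 × 2.28×10⁸ = 9.44×10⁻¹³ W
In dBm: 10 log₁₀(9.44×10⁻¹³ / 10⁻³) = −90.3 dBm

−90.3 dBm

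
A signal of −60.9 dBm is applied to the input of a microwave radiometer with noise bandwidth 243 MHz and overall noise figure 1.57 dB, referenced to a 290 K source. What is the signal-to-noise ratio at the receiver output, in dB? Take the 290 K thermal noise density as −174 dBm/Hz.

27.7 dB

Noise floor: N = −174 + 10 log₁₀(B) + NF
10 log₁₀(2.43×10⁸) = 83.86 dB
N = −174 + 83.86 + 1.57 = −88.57 dBm
SNR = P_sig − N = −60.9 − (−88.57) = 27.67 dB → 27.7 dB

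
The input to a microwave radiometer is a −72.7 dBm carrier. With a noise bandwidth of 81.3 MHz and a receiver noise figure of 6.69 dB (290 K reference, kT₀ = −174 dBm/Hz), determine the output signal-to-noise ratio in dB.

15.5 dB

Noise floor: N = −174 + 10 log₁₀(B) + NF
10 log₁₀(8.13×10⁷) = 79.1 dB
N = −174 + 79.1 + 6.69 = −88.21 dBm
SNR = P_sig − N = −72.7 − (−88.21) = 15.51 dB → 15.5 dB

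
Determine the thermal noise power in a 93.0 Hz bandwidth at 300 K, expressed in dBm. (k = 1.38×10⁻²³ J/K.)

−154.1 dBm

P_n = kTB = 1.38×10⁻²³ × 300 × 9.30×10¹ = 3.85×10⁻¹⁹ W
In dBm: 10 log₁₀(3.85×10⁻¹⁹ / 10⁻³) = −154.1 dBm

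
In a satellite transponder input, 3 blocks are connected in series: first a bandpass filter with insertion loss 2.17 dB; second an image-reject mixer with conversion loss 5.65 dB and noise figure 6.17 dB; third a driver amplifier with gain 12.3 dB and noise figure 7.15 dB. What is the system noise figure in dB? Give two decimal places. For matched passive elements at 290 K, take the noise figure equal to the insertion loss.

Convert to linear (a loss of L dB is a gain of −L dB): F_i = 10^(NF_i/10), G_i = 10^(G_i,dB/10)
  Stage 1: F_1 = 10^(2.17/10) = 1.648, G_1 = 10^(−2.17/10) = 0.6067
  Stage 2: F_2 = 10^(6.17/10) = 4.140, G_2 = 10^(−5.65/10) = 0.2723
  Stage 3: F_3 = 10^(7.15/10) = 5.188, G_3 = 10^(12.3/10) = 16.98
Friis cascade:
  F = 1.648 + (4.140 − 1)/0.6067 + (5.188 − 1)/0.1652 = 32.18
NF = 10 log₁₀(32.18) = 15.08 dB

15.08 dB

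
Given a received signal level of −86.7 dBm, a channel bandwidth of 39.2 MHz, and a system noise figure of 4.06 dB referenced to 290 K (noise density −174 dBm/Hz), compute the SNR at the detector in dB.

Noise floor: N = −174 + 10 log₁₀(B) + NF
10 log₁₀(3.92×10⁷) = 75.93 dB
N = −174 + 75.93 + 4.06 = −94.01 dBm
SNR = P_sig − N = −86.7 − (−94.01) = 7.31 dB → 7.3 dB

7.3 dB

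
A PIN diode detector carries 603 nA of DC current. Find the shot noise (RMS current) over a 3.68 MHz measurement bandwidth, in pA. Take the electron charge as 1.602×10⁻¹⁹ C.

I_n = √(2qI·B)
2qI·B = 2 × 1.602×10⁻¹⁹ × 6.03×10⁻⁷ × 3.68×10⁶ = 7.11×10⁻¹⁹ A²
I_n = √(7.11×10⁻¹⁹) = 8.43×10⁻¹⁰ A = 843 pA

843 pA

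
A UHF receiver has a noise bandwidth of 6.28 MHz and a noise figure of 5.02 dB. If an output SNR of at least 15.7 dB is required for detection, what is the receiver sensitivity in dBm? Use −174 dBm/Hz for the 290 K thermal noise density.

Sensitivity = −174 + 10 log₁₀(B) + NF + SNR_min
= −174 + 67.98 + 5.02 + 15.7
= −85.30 dBm → −85.3 dBm

−85.3 dBm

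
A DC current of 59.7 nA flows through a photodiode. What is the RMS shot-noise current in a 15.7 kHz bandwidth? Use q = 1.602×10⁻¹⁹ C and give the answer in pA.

I_n = √(2qI·B)
2qI·B = 2 × 1.602×10⁻¹⁹ × 5.97×10⁻⁸ × 1.57×10⁴ = 3.00×10⁻²² A²
I_n = √(3.00×10⁻²²) = 1.73×10⁻¹¹ A = 17.3 pA

17.3 pA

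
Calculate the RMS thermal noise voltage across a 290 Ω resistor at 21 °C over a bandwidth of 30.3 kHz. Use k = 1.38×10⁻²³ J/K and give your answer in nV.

T = 21 °C + 273.15 = 294.15 K
V_n = √(4kTRB)
4kTRB = 4 × 1.38×10⁻²³ × 294.15 × 2.90×10² × 3.03×10⁴ = 1.43×10⁻¹³ V²
V_n = √(1.43×10⁻¹³) = 3.78×10⁻⁷ V = 378 nV

378 nV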